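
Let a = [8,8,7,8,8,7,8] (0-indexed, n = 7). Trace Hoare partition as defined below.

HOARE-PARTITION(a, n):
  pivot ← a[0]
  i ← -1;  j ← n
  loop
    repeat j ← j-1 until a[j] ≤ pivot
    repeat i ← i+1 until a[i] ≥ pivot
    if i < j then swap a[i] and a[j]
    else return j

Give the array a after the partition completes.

pivot=8
j stops at 6 (8), i stops at 0 (8); swap ⇒ [8,8,7,8,8,7,8]
j stops at 5 (7), i stops at 1 (8); swap ⇒ [8,7,7,8,8,8,8]
j stops at 4 (8), i stops at 3 (8); swap ⇒ [8,7,7,8,8,8,8]
j stops at 3, i stops at 4; i≥j ⇒ return 3. a=[8,7,7,8,8,8,8]

[8,7,7,8,8,8,8]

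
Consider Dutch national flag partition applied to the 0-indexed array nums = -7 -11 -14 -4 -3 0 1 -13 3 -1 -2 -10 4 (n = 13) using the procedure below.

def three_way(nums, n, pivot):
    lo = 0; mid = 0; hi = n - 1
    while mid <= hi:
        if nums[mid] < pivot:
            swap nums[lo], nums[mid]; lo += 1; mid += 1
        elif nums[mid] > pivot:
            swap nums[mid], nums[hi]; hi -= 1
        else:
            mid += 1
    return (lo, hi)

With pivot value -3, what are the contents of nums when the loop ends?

-7 -11 -14 -4 -10 -13 -3 3 -1 -2 1 4 0

pivot = -3; lo=0, mid=0, hi=12
nums[mid]=-7<-3: swap nums[0],nums[0]; lo=1,mid=1 → -7 -11 -14 -4 -3 0 1 -13 3 -1 -2 -10 4
nums[mid]=-11<-3: swap nums[1],nums[1]; lo=2,mid=2 → -7 -11 -14 -4 -3 0 1 -13 3 -1 -2 -10 4
nums[mid]=-14<-3: swap nums[2],nums[2]; lo=3,mid=3 → -7 -11 -14 -4 -3 0 1 -13 3 -1 -2 -10 4
nums[mid]=-4<-3: swap nums[3],nums[3]; lo=4,mid=4 → -7 -11 -14 -4 -3 0 1 -13 3 -1 -2 -10 4
nums[mid]=-3=-3: mid=5
nums[mid]=0>-3: swap nums[5],nums[12]; hi=11 → -7 -11 -14 -4 -3 4 1 -13 3 -1 -2 -10 0
nums[mid]=4>-3: swap nums[5],nums[11]; hi=10 → -7 -11 -14 -4 -3 -10 1 -13 3 -1 -2 4 0
nums[mid]=-10<-3: swap nums[4],nums[5]; lo=5,mid=6 → -7 -11 -14 -4 -10 -3 1 -13 3 -1 -2 4 0
nums[mid]=1>-3: swap nums[6],nums[10]; hi=9 → -7 -11 -14 -4 -10 -3 -2 -13 3 -1 1 4 0
nums[mid]=-2>-3: swap nums[6],nums[9]; hi=8 → -7 -11 -14 -4 -10 -3 -1 -13 3 -2 1 4 0
nums[mid]=-1>-3: swap nums[6],nums[8]; hi=7 → -7 -11 -14 -4 -10 -3 3 -13 -1 -2 1 4 0
nums[mid]=3>-3: swap nums[6],nums[7]; hi=6 → -7 -11 -14 -4 -10 -3 -13 3 -1 -2 1 4 0
nums[mid]=-13<-3: swap nums[5],nums[6]; lo=6,mid=7 → -7 -11 -14 -4 -10 -13 -3 3 -1 -2 1 4 0
end: lo=6, hi=6; nums = -7 -11 -14 -4 -10 -13 -3 3 -1 -2 1 4 0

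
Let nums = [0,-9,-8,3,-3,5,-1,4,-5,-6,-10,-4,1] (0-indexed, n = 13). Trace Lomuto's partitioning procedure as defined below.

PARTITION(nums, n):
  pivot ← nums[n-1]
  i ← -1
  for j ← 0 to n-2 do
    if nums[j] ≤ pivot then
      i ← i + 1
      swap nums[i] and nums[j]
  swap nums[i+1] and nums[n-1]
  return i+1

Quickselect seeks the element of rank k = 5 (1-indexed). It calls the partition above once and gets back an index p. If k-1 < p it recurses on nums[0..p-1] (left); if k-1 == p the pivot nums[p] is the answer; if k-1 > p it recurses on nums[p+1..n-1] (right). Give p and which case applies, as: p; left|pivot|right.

9; left

pivot = nums[12] = 1; i = -1
j=0: nums[0]=0 ≤ 1 → i=0, swap nums[0],nums[0] (no change) → [0,-9,-8,3,-3,5,-1,4,-5,-6,-10,-4,1]
j=1: nums[1]=-9 ≤ 1 → i=1, swap nums[1],nums[1] (no change) → [0,-9,-8,3,-3,5,-1,4,-5,-6,-10,-4,1]
j=2: nums[2]=-8 ≤ 1 → i=2, swap nums[2],nums[2] (no change) → [0,-9,-8,3,-3,5,-1,4,-5,-6,-10,-4,1]
j=3: nums[3]=3 > 1 → no swap
j=4: nums[4]=-3 ≤ 1 → i=3, swap nums[3],nums[4] → [0,-9,-8,-3,3,5,-1,4,-5,-6,-10,-4,1]
j=5: nums[5]=5 > 1 → no swap
j=6: nums[6]=-1 ≤ 1 → i=4, swap nums[4],nums[6] → [0,-9,-8,-3,-1,5,3,4,-5,-6,-10,-4,1]
j=7: nums[7]=4 > 1 → no swap
j=8: nums[8]=-5 ≤ 1 → i=5, swap nums[5],nums[8] → [0,-9,-8,-3,-1,-5,3,4,5,-6,-10,-4,1]
j=9: nums[9]=-6 ≤ 1 → i=6, swap nums[6],nums[9] → [0,-9,-8,-3,-1,-5,-6,4,5,3,-10,-4,1]
j=10: nums[10]=-10 ≤ 1 → i=7, swap nums[7],nums[10] → [0,-9,-8,-3,-1,-5,-6,-10,5,3,4,-4,1]
j=11: nums[11]=-4 ≤ 1 → i=8, swap nums[8],nums[11] → [0,-9,-8,-3,-1,-5,-6,-10,-4,3,4,5,1]
final swap nums[9],nums[12] → [0,-9,-8,-3,-1,-5,-6,-10,-4,1,4,5,3]; return 9
p = 9; k-1 = 4 < 9 ⇒ left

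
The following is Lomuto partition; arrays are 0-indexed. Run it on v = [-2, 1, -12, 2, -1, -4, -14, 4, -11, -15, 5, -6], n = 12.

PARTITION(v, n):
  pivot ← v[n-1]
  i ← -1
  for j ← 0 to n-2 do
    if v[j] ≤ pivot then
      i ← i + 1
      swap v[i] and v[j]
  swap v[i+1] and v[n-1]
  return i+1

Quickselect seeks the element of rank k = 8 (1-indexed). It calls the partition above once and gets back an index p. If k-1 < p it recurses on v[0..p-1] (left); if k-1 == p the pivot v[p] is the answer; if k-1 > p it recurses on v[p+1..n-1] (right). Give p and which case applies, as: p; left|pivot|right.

pivot=-6, i=-1
j=0: -2>-6, skip
j=1: 1>-6, skip
j=2: -12≤-6, i=0, swap(0,2) ⇒ [-12, 1, -2, 2, -1, -4, -14, 4, -11, -15, 5, -6]
j=3: 2>-6, skip
j=4: -1>-6, skip
j=5: -4>-6, skip
j=6: -14≤-6, i=1, swap(1,6) ⇒ [-12, -14, -2, 2, -1, -4, 1, 4, -11, -15, 5, -6]
j=7: 4>-6, skip
j=8: -11≤-6, i=2, swap(2,8) ⇒ [-12, -14, -11, 2, -1, -4, 1, 4, -2, -15, 5, -6]
j=9: -15≤-6, i=3, swap(3,9) ⇒ [-12, -14, -11, -15, -1, -4, 1, 4, -2, 2, 5, -6]
j=10: 5>-6, skip
swap(4,11) ⇒ [-12, -14, -11, -15, -6, -4, 1, 4, -2, 2, 5, -1]; return 4
p = 4; k-1 = 7 > 4 ⇒ right

4; right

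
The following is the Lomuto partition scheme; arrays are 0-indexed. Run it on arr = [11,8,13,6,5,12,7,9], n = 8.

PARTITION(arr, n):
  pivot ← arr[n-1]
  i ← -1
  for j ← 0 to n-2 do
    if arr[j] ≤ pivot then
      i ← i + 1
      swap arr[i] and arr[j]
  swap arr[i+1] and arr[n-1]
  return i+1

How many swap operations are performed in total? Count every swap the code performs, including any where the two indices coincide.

5

pivot = arr[7] = 9; i = -1
j=0: arr[0]=11 > 9 → no swap
j=1: arr[1]=8 ≤ 9 → i=0, swap arr[0],arr[1] → [8,11,13,6,5,12,7,9]
j=2: arr[2]=13 > 9 → no swap
j=3: arr[3]=6 ≤ 9 → i=1, swap arr[1],arr[3] → [8,6,13,11,5,12,7,9]
j=4: arr[4]=5 ≤ 9 → i=2, swap arr[2],arr[4] → [8,6,5,11,13,12,7,9]
j=5: arr[5]=12 > 9 → no swap
j=6: arr[6]=7 ≤ 9 → i=3, swap arr[3],arr[6] → [8,6,5,7,13,12,11,9]
final swap arr[4],arr[7] → [8,6,5,7,9,12,11,13]; return 4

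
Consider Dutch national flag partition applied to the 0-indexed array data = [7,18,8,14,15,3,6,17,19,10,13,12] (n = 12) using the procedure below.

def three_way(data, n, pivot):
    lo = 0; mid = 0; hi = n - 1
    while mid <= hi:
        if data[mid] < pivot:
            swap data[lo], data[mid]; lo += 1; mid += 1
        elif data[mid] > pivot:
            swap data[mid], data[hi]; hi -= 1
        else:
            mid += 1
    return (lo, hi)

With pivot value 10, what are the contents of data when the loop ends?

lo=0 mid=0 hi=11
7<10: swap(0,0), lo=1 mid=1 ⇒ [7,18,8,14,15,3,6,17,19,10,13,12]
18>10: swap(1,11), hi=10 ⇒ [7,12,8,14,15,3,6,17,19,10,13,18]
12>10: swap(1,10), hi=9 ⇒ [7,13,8,14,15,3,6,17,19,10,12,18]
13>10: swap(1,9), hi=8 ⇒ [7,10,8,14,15,3,6,17,19,13,12,18]
10=10: mid=2
8<10: swap(1,2), lo=2 mid=3 ⇒ [7,8,10,14,15,3,6,17,19,13,12,18]
14>10: swap(3,8), hi=7 ⇒ [7,8,10,19,15,3,6,17,14,13,12,18]
19>10: swap(3,7), hi=6 ⇒ [7,8,10,17,15,3,6,19,14,13,12,18]
17>10: swap(3,6), hi=5 ⇒ [7,8,10,6,15,3,17,19,14,13,12,18]
6<10: swap(2,3), lo=3 mid=4 ⇒ [7,8,6,10,15,3,17,19,14,13,12,18]
15>10: swap(4,5), hi=4 ⇒ [7,8,6,10,3,15,17,19,14,13,12,18]
3<10: swap(3,4), lo=4 mid=5 ⇒ [7,8,6,3,10,15,17,19,14,13,12,18]
done. lo=4 hi=4; data=[7,8,6,3,10,15,17,19,14,13,12,18]

[7,8,6,3,10,15,17,19,14,13,12,18]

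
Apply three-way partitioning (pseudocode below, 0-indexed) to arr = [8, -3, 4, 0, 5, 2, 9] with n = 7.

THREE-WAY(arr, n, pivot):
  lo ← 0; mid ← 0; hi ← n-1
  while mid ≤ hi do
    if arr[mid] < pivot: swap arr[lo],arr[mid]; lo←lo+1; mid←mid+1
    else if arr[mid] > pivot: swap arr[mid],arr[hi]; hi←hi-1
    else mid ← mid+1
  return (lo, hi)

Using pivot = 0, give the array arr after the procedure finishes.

pivot = 0; lo=0, mid=0, hi=6
arr[mid]=8>0: swap arr[0],arr[6]; hi=5 → [9, -3, 4, 0, 5, 2, 8]
arr[mid]=9>0: swap arr[0],arr[5]; hi=4 → [2, -3, 4, 0, 5, 9, 8]
arr[mid]=2>0: swap arr[0],arr[4]; hi=3 → [5, -3, 4, 0, 2, 9, 8]
arr[mid]=5>0: swap arr[0],arr[3]; hi=2 → [0, -3, 4, 5, 2, 9, 8]
arr[mid]=0=0: mid=1
arr[mid]=-3<0: swap arr[0],arr[1]; lo=1,mid=2 → [-3, 0, 4, 5, 2, 9, 8]
arr[mid]=4>0: swap arr[2],arr[2]; hi=1 → [-3, 0, 4, 5, 2, 9, 8]
end: lo=1, hi=1; arr = [-3, 0, 4, 5, 2, 9, 8]

[-3, 0, 4, 5, 2, 9, 8]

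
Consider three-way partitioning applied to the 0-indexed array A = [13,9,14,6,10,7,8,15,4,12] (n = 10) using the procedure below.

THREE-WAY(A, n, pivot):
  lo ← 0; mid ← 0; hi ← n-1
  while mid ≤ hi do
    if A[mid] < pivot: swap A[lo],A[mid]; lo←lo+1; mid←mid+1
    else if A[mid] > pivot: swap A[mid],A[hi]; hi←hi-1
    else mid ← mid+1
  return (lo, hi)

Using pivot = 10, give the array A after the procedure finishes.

[4,9,8,6,7,10,15,14,12,13]

pivot = 10; lo=0, mid=0, hi=9
A[mid]=13>10: swap A[0],A[9]; hi=8 → [12,9,14,6,10,7,8,15,4,13]
A[mid]=12>10: swap A[0],A[8]; hi=7 → [4,9,14,6,10,7,8,15,12,13]
A[mid]=4<10: swap A[0],A[0]; lo=1,mid=1 → [4,9,14,6,10,7,8,15,12,13]
A[mid]=9<10: swap A[1],A[1]; lo=2,mid=2 → [4,9,14,6,10,7,8,15,12,13]
A[mid]=14>10: swap A[2],A[7]; hi=6 → [4,9,15,6,10,7,8,14,12,13]
A[mid]=15>10: swap A[2],A[6]; hi=5 → [4,9,8,6,10,7,15,14,12,13]
A[mid]=8<10: swap A[2],A[2]; lo=3,mid=3 → [4,9,8,6,10,7,15,14,12,13]
A[mid]=6<10: swap A[3],A[3]; lo=4,mid=4 → [4,9,8,6,10,7,15,14,12,13]
A[mid]=10=10: mid=5
A[mid]=7<10: swap A[4],A[5]; lo=5,mid=6 → [4,9,8,6,7,10,15,14,12,13]
end: lo=5, hi=5; A = [4,9,8,6,7,10,15,14,12,13]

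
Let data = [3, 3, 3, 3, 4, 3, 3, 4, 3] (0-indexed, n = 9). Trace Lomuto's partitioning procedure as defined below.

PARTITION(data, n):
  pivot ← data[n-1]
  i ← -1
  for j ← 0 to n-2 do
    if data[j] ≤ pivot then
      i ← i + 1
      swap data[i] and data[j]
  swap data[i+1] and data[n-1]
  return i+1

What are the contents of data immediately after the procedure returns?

pivot = data[8] = 3; i = -1
j=0: data[0]=3 ≤ 3 → i=0, swap data[0],data[0] (no change) → [3, 3, 3, 3, 4, 3, 3, 4, 3]
j=1: data[1]=3 ≤ 3 → i=1, swap data[1],data[1] (no change) → [3, 3, 3, 3, 4, 3, 3, 4, 3]
j=2: data[2]=3 ≤ 3 → i=2, swap data[2],data[2] (no change) → [3, 3, 3, 3, 4, 3, 3, 4, 3]
j=3: data[3]=3 ≤ 3 → i=3, swap data[3],data[3] (no change) → [3, 3, 3, 3, 4, 3, 3, 4, 3]
j=4: data[4]=4 > 3 → no swap
j=5: data[5]=3 ≤ 3 → i=4, swap data[4],data[5] → [3, 3, 3, 3, 3, 4, 3, 4, 3]
j=6: data[6]=3 ≤ 3 → i=5, swap data[5],data[6] → [3, 3, 3, 3, 3, 3, 4, 4, 3]
j=7: data[7]=4 > 3 → no swap
final swap data[6],data[8] → [3, 3, 3, 3, 3, 3, 3, 4, 4]; return 6

[3, 3, 3, 3, 3, 3, 3, 4, 4]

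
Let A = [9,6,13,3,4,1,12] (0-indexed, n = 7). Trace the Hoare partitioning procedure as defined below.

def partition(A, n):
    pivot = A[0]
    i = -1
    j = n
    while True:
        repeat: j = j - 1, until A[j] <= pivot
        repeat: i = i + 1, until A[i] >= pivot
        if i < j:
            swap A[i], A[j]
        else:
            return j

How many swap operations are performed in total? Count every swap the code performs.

pivot=9
j stops at 5 (1), i stops at 0 (9); swap ⇒ [1,6,13,3,4,9,12]
j stops at 4 (4), i stops at 2 (13); swap ⇒ [1,6,4,3,13,9,12]
j stops at 3, i stops at 4; i≥j ⇒ return 3. A=[1,6,4,3,13,9,12]

2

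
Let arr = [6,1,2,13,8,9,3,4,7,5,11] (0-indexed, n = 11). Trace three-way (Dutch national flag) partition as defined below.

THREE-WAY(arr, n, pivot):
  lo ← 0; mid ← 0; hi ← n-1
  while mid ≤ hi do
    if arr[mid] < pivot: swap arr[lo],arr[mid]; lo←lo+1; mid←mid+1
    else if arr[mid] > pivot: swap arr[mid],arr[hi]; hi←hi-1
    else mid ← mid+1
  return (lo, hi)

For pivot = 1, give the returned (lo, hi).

(0, 0)

lo=0 mid=0 hi=10
6>1: swap(0,10), hi=9 ⇒ [11,1,2,13,8,9,3,4,7,5,6]
11>1: swap(0,9), hi=8 ⇒ [5,1,2,13,8,9,3,4,7,11,6]
5>1: swap(0,8), hi=7 ⇒ [7,1,2,13,8,9,3,4,5,11,6]
7>1: swap(0,7), hi=6 ⇒ [4,1,2,13,8,9,3,7,5,11,6]
4>1: swap(0,6), hi=5 ⇒ [3,1,2,13,8,9,4,7,5,11,6]
3>1: swap(0,5), hi=4 ⇒ [9,1,2,13,8,3,4,7,5,11,6]
9>1: swap(0,4), hi=3 ⇒ [8,1,2,13,9,3,4,7,5,11,6]
8>1: swap(0,3), hi=2 ⇒ [13,1,2,8,9,3,4,7,5,11,6]
13>1: swap(0,2), hi=1 ⇒ [2,1,13,8,9,3,4,7,5,11,6]
2>1: swap(0,1), hi=0 ⇒ [1,2,13,8,9,3,4,7,5,11,6]
1=1: mid=1
done. lo=0 hi=0; arr=[1,2,13,8,9,3,4,7,5,11,6]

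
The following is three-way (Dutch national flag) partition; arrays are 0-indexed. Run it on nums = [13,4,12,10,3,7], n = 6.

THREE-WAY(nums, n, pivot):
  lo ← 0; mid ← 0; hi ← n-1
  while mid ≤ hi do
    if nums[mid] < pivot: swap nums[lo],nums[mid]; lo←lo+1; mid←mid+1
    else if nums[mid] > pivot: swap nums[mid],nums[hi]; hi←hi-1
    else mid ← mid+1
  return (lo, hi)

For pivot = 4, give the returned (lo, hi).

pivot = 4; lo=0, mid=0, hi=5
nums[mid]=13>4: swap nums[0],nums[5]; hi=4 → [7,4,12,10,3,13]
nums[mid]=7>4: swap nums[0],nums[4]; hi=3 → [3,4,12,10,7,13]
nums[mid]=3<4: swap nums[0],nums[0]; lo=1,mid=1 → [3,4,12,10,7,13]
nums[mid]=4=4: mid=2
nums[mid]=12>4: swap nums[2],nums[3]; hi=2 → [3,4,10,12,7,13]
nums[mid]=10>4: swap nums[2],nums[2]; hi=1 → [3,4,10,12,7,13]
end: lo=1, hi=1; nums = [3,4,10,12,7,13]

(1, 1)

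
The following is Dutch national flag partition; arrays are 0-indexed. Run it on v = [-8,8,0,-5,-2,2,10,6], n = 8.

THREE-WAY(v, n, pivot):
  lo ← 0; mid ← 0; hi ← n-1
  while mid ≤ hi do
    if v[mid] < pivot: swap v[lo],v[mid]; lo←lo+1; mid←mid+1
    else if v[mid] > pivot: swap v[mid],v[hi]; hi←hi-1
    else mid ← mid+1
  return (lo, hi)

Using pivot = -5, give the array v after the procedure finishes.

pivot = -5; lo=0, mid=0, hi=7
v[mid]=-8<-5: swap v[0],v[0]; lo=1,mid=1 → [-8,8,0,-5,-2,2,10,6]
v[mid]=8>-5: swap v[1],v[7]; hi=6 → [-8,6,0,-5,-2,2,10,8]
v[mid]=6>-5: swap v[1],v[6]; hi=5 → [-8,10,0,-5,-2,2,6,8]
v[mid]=10>-5: swap v[1],v[5]; hi=4 → [-8,2,0,-5,-2,10,6,8]
v[mid]=2>-5: swap v[1],v[4]; hi=3 → [-8,-2,0,-5,2,10,6,8]
v[mid]=-2>-5: swap v[1],v[3]; hi=2 → [-8,-5,0,-2,2,10,6,8]
v[mid]=-5=-5: mid=2
v[mid]=0>-5: swap v[2],v[2]; hi=1 → [-8,-5,0,-2,2,10,6,8]
end: lo=1, hi=1; v = [-8,-5,0,-2,2,10,6,8]

[-8,-5,0,-2,2,10,6,8]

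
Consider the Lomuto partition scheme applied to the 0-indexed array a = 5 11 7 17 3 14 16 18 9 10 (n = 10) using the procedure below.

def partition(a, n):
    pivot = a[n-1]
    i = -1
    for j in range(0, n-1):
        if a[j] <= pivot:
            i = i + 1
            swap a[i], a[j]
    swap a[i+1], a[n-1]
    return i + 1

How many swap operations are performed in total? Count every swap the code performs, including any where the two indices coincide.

5

pivot=10, i=-1
j=0: 5≤10, i=0, swap(0,0) ⇒ 5 11 7 17 3 14 16 18 9 10
j=1: 11>10, skip
j=2: 7≤10, i=1, swap(1,2) ⇒ 5 7 11 17 3 14 16 18 9 10
j=3: 17>10, skip
j=4: 3≤10, i=2, swap(2,4) ⇒ 5 7 3 17 11 14 16 18 9 10
j=5: 14>10, skip
j=6: 16>10, skip
j=7: 18>10, skip
j=8: 9≤10, i=3, swap(3,8) ⇒ 5 7 3 9 11 14 16 18 17 10
swap(4,9) ⇒ 5 7 3 9 10 14 16 18 17 11; return 4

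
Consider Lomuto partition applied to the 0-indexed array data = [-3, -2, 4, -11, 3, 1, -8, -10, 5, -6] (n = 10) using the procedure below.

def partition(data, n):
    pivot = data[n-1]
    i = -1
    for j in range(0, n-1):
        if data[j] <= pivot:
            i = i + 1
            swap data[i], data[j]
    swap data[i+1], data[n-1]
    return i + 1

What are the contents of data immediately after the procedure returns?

[-11, -8, -10, -6, 3, 1, -2, 4, 5, -3]

pivot=-6, i=-1
j=0: -3>-6, skip
j=1: -2>-6, skip
j=2: 4>-6, skip
j=3: -11≤-6, i=0, swap(0,3) ⇒ [-11, -2, 4, -3, 3, 1, -8, -10, 5, -6]
j=4: 3>-6, skip
j=5: 1>-6, skip
j=6: -8≤-6, i=1, swap(1,6) ⇒ [-11, -8, 4, -3, 3, 1, -2, -10, 5, -6]
j=7: -10≤-6, i=2, swap(2,7) ⇒ [-11, -8, -10, -3, 3, 1, -2, 4, 5, -6]
j=8: 5>-6, skip
swap(3,9) ⇒ [-11, -8, -10, -6, 3, 1, -2, 4, 5, -3]; return 3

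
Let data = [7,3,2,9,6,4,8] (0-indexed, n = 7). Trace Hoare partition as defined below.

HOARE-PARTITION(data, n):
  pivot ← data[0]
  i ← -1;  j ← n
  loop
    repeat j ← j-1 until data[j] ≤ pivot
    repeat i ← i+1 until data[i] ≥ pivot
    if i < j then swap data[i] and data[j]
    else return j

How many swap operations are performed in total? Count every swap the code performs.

2

pivot = data[0] = 7; i = -1, j = 7
j→5 (data[5]=4≤7), i→0 (data[0]=7≥7); i<j, swap → [4,3,2,9,6,7,8]
j→4 (data[4]=6≤7), i→3 (data[3]=9≥7); i<j, swap → [4,3,2,6,9,7,8]
j→3, i→4; i≥j, return j=3. data = [4,3,2,6,9,7,8]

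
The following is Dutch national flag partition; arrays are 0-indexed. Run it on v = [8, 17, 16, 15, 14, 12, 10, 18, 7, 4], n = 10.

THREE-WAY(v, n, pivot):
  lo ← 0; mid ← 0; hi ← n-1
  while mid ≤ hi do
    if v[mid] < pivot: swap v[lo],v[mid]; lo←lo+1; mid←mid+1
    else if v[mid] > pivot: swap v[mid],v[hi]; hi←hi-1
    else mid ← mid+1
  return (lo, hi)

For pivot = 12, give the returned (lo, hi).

(4, 4)

pivot = 12; lo=0, mid=0, hi=9
v[mid]=8<12: swap v[0],v[0]; lo=1,mid=1 → [8, 17, 16, 15, 14, 12, 10, 18, 7, 4]
v[mid]=17>12: swap v[1],v[9]; hi=8 → [8, 4, 16, 15, 14, 12, 10, 18, 7, 17]
v[mid]=4<12: swap v[1],v[1]; lo=2,mid=2 → [8, 4, 16, 15, 14, 12, 10, 18, 7, 17]
v[mid]=16>12: swap v[2],v[8]; hi=7 → [8, 4, 7, 15, 14, 12, 10, 18, 16, 17]
v[mid]=7<12: swap v[2],v[2]; lo=3,mid=3 → [8, 4, 7, 15, 14, 12, 10, 18, 16, 17]
v[mid]=15>12: swap v[3],v[7]; hi=6 → [8, 4, 7, 18, 14, 12, 10, 15, 16, 17]
v[mid]=18>12: swap v[3],v[6]; hi=5 → [8, 4, 7, 10, 14, 12, 18, 15, 16, 17]
v[mid]=10<12: swap v[3],v[3]; lo=4,mid=4 → [8, 4, 7, 10, 14, 12, 18, 15, 16, 17]
v[mid]=14>12: swap v[4],v[5]; hi=4 → [8, 4, 7, 10, 12, 14, 18, 15, 16, 17]
v[mid]=12=12: mid=5
end: lo=4, hi=4; v = [8, 4, 7, 10, 12, 14, 18, 15, 16, 17]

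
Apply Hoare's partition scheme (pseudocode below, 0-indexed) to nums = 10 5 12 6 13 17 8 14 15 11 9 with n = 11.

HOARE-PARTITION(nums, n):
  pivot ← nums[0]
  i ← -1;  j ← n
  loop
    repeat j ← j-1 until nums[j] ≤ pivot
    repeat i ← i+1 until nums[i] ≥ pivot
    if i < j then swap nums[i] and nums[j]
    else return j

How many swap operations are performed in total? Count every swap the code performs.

2

pivot=10
j stops at 10 (9), i stops at 0 (10); swap ⇒ 9 5 12 6 13 17 8 14 15 11 10
j stops at 6 (8), i stops at 2 (12); swap ⇒ 9 5 8 6 13 17 12 14 15 11 10
j stops at 3, i stops at 4; i≥j ⇒ return 3. nums=9 5 8 6 13 17 12 14 15 11 10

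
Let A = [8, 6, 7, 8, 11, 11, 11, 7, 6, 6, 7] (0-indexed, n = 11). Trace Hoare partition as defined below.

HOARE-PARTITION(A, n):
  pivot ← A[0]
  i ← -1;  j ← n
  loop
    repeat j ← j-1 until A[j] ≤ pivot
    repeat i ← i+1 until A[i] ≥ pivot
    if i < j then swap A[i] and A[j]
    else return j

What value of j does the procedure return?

pivot = A[0] = 8; i = -1, j = 11
j→10 (A[10]=7≤8), i→0 (A[0]=8≥8); i<j, swap → [7, 6, 7, 8, 11, 11, 11, 7, 6, 6, 8]
j→9 (A[9]=6≤8), i→3 (A[3]=8≥8); i<j, swap → [7, 6, 7, 6, 11, 11, 11, 7, 6, 8, 8]
j→8 (A[8]=6≤8), i→4 (A[4]=11≥8); i<j, swap → [7, 6, 7, 6, 6, 11, 11, 7, 11, 8, 8]
j→7 (A[7]=7≤8), i→5 (A[5]=11≥8); i<j, swap → [7, 6, 7, 6, 6, 7, 11, 11, 11, 8, 8]
j→5, i→6; i≥j, return j=5. A = [7, 6, 7, 6, 6, 7, 11, 11, 11, 8, 8]

5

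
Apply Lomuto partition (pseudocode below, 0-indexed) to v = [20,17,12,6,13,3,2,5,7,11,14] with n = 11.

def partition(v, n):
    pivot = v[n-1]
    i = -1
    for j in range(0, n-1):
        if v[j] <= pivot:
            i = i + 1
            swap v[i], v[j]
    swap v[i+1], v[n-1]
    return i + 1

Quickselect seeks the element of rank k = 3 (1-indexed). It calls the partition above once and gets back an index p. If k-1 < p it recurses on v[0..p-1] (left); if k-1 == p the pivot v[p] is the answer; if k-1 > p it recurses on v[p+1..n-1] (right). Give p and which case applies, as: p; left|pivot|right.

8; left

pivot = v[10] = 14; i = -1
j=0: v[0]=20 > 14 → no swap
j=1: v[1]=17 > 14 → no swap
j=2: v[2]=12 ≤ 14 → i=0, swap v[0],v[2] → [12,17,20,6,13,3,2,5,7,11,14]
j=3: v[3]=6 ≤ 14 → i=1, swap v[1],v[3] → [12,6,20,17,13,3,2,5,7,11,14]
j=4: v[4]=13 ≤ 14 → i=2, swap v[2],v[4] → [12,6,13,17,20,3,2,5,7,11,14]
j=5: v[5]=3 ≤ 14 → i=3, swap v[3],v[5] → [12,6,13,3,20,17,2,5,7,11,14]
j=6: v[6]=2 ≤ 14 → i=4, swap v[4],v[6] → [12,6,13,3,2,17,20,5,7,11,14]
j=7: v[7]=5 ≤ 14 → i=5, swap v[5],v[7] → [12,6,13,3,2,5,20,17,7,11,14]
j=8: v[8]=7 ≤ 14 → i=6, swap v[6],v[8] → [12,6,13,3,2,5,7,17,20,11,14]
j=9: v[9]=11 ≤ 14 → i=7, swap v[7],v[9] → [12,6,13,3,2,5,7,11,20,17,14]
final swap v[8],v[10] → [12,6,13,3,2,5,7,11,14,17,20]; return 8
p = 8; k-1 = 2 < 8 ⇒ left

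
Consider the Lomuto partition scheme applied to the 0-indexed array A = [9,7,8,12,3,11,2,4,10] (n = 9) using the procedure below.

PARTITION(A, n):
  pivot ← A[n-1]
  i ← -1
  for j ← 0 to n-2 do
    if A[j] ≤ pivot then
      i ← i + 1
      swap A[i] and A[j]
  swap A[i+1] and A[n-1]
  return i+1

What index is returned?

pivot = A[8] = 10; i = -1
j=0: A[0]=9 ≤ 10 → i=0, swap A[0],A[0] (no change) → [9,7,8,12,3,11,2,4,10]
j=1: A[1]=7 ≤ 10 → i=1, swap A[1],A[1] (no change) → [9,7,8,12,3,11,2,4,10]
j=2: A[2]=8 ≤ 10 → i=2, swap A[2],A[2] (no change) → [9,7,8,12,3,11,2,4,10]
j=3: A[3]=12 > 10 → no swap
j=4: A[4]=3 ≤ 10 → i=3, swap A[3],A[4] → [9,7,8,3,12,11,2,4,10]
j=5: A[5]=11 > 10 → no swap
j=6: A[6]=2 ≤ 10 → i=4, swap A[4],A[6] → [9,7,8,3,2,11,12,4,10]
j=7: A[7]=4 ≤ 10 → i=5, swap A[5],A[7] → [9,7,8,3,2,4,12,11,10]
final swap A[6],A[8] → [9,7,8,3,2,4,10,11,12]; return 6

6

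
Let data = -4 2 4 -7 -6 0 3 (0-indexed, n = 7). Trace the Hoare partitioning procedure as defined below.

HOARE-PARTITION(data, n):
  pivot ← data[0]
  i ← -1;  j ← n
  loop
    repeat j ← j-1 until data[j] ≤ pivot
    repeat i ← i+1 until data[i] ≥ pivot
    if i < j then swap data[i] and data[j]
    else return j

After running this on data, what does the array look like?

pivot=-4
j stops at 4 (-6), i stops at 0 (-4); swap ⇒ -6 2 4 -7 -4 0 3
j stops at 3 (-7), i stops at 1 (2); swap ⇒ -6 -7 4 2 -4 0 3
j stops at 1, i stops at 2; i≥j ⇒ return 1. data=-6 -7 4 2 -4 0 3

-6 -7 4 2 -4 0 3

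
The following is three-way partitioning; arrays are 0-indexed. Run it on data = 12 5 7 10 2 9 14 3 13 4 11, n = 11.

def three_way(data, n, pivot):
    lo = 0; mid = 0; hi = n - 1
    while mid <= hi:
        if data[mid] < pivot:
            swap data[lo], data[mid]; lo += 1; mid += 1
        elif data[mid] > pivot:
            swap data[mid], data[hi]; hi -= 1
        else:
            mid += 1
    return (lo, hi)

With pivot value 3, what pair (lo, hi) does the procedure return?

pivot = 3; lo=0, mid=0, hi=10
data[mid]=12>3: swap data[0],data[10]; hi=9 → 11 5 7 10 2 9 14 3 13 4 12
data[mid]=11>3: swap data[0],data[9]; hi=8 → 4 5 7 10 2 9 14 3 13 11 12
data[mid]=4>3: swap data[0],data[8]; hi=7 → 13 5 7 10 2 9 14 3 4 11 12
data[mid]=13>3: swap data[0],data[7]; hi=6 → 3 5 7 10 2 9 14 13 4 11 12
data[mid]=3=3: mid=1
data[mid]=5>3: swap data[1],data[6]; hi=5 → 3 14 7 10 2 9 5 13 4 11 12
data[mid]=14>3: swap data[1],data[5]; hi=4 → 3 9 7 10 2 14 5 13 4 11 12
data[mid]=9>3: swap data[1],data[4]; hi=3 → 3 2 7 10 9 14 5 13 4 11 12
data[mid]=2<3: swap data[0],data[1]; lo=1,mid=2 → 2 3 7 10 9 14 5 13 4 11 12
data[mid]=7>3: swap data[2],data[3]; hi=2 → 2 3 10 7 9 14 5 13 4 11 12
data[mid]=10>3: swap data[2],data[2]; hi=1 → 2 3 10 7 9 14 5 13 4 11 12
end: lo=1, hi=1; data = 2 3 10 7 9 14 5 13 4 11 12

(1, 1)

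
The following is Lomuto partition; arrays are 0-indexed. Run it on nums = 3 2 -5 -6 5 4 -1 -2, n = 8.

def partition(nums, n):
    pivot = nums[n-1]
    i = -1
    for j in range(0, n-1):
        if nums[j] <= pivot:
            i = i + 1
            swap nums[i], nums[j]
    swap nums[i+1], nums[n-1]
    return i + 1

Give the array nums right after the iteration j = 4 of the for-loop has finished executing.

pivot = nums[7] = -2; i = -1
j=0: nums[0]=3 > -2 → no swap
j=1: nums[1]=2 > -2 → no swap
j=2: nums[2]=-5 ≤ -2 → i=0, swap nums[0],nums[2] → -5 2 3 -6 5 4 -1 -2
j=3: nums[3]=-6 ≤ -2 → i=1, swap nums[1],nums[3] → -5 -6 3 2 5 4 -1 -2
j=4: nums[4]=5 > -2 → no swap
(after j=4) nums = -5 -6 3 2 5 4 -1 -2

-5 -6 3 2 5 4 -1 -2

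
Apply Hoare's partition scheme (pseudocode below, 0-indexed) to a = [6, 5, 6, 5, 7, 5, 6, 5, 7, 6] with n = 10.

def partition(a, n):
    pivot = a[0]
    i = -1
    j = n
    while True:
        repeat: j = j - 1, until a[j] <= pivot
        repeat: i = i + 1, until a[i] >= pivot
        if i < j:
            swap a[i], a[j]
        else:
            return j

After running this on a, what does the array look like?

pivot=6
j stops at 9 (6), i stops at 0 (6); swap ⇒ [6, 5, 6, 5, 7, 5, 6, 5, 7, 6]
j stops at 7 (5), i stops at 2 (6); swap ⇒ [6, 5, 5, 5, 7, 5, 6, 6, 7, 6]
j stops at 6 (6), i stops at 4 (7); swap ⇒ [6, 5, 5, 5, 6, 5, 7, 6, 7, 6]
j stops at 5, i stops at 6; i≥j ⇒ return 5. a=[6, 5, 5, 5, 6, 5, 7, 6, 7, 6]

[6, 5, 5, 5, 6, 5, 7, 6, 7, 6]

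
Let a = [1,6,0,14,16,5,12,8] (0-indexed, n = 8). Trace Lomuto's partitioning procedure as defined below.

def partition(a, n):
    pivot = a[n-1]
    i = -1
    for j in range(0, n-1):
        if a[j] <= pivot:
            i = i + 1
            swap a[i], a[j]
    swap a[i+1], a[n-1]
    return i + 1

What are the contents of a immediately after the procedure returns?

pivot = a[7] = 8; i = -1
j=0: a[0]=1 ≤ 8 → i=0, swap a[0],a[0] (no change) → [1,6,0,14,16,5,12,8]
j=1: a[1]=6 ≤ 8 → i=1, swap a[1],a[1] (no change) → [1,6,0,14,16,5,12,8]
j=2: a[2]=0 ≤ 8 → i=2, swap a[2],a[2] (no change) → [1,6,0,14,16,5,12,8]
j=3: a[3]=14 > 8 → no swap
j=4: a[4]=16 > 8 → no swap
j=5: a[5]=5 ≤ 8 → i=3, swap a[3],a[5] → [1,6,0,5,16,14,12,8]
j=6: a[6]=12 > 8 → no swap
final swap a[4],a[7] → [1,6,0,5,8,14,12,16]; return 4

[1,6,0,5,8,14,12,16]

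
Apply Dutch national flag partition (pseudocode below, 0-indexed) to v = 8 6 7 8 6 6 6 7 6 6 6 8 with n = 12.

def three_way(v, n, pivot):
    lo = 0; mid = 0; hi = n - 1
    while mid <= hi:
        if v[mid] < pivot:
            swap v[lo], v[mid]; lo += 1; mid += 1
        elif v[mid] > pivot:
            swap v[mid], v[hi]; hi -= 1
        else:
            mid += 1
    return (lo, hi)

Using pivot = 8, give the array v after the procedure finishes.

pivot = 8; lo=0, mid=0, hi=11
v[mid]=8=8: mid=1
v[mid]=6<8: swap v[0],v[1]; lo=1,mid=2 → 6 8 7 8 6 6 6 7 6 6 6 8
v[mid]=7<8: swap v[1],v[2]; lo=2,mid=3 → 6 7 8 8 6 6 6 7 6 6 6 8
v[mid]=8=8: mid=4
v[mid]=6<8: swap v[2],v[4]; lo=3,mid=5 → 6 7 6 8 8 6 6 7 6 6 6 8
v[mid]=6<8: swap v[3],v[5]; lo=4,mid=6 → 6 7 6 6 8 8 6 7 6 6 6 8
v[mid]=6<8: swap v[4],v[6]; lo=5,mid=7 → 6 7 6 6 6 8 8 7 6 6 6 8
v[mid]=7<8: swap v[5],v[7]; lo=6,mid=8 → 6 7 6 6 6 7 8 8 6 6 6 8
v[mid]=6<8: swap v[6],v[8]; lo=7,mid=9 → 6 7 6 6 6 7 6 8 8 6 6 8
v[mid]=6<8: swap v[7],v[9]; lo=8,mid=10 → 6 7 6 6 6 7 6 6 8 8 6 8
v[mid]=6<8: swap v[8],v[10]; lo=9,mid=11 → 6 7 6 6 6 7 6 6 6 8 8 8
v[mid]=8=8: mid=12
end: lo=9, hi=11; v = 6 7 6 6 6 7 6 6 6 8 8 8

6 7 6 6 6 7 6 6 6 8 8 8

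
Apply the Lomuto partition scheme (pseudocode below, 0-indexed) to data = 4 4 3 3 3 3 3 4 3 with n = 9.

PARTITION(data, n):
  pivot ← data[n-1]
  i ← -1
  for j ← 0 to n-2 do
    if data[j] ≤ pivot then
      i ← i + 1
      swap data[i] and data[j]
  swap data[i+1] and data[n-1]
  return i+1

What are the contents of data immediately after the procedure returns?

3 3 3 3 3 3 4 4 4

pivot = data[8] = 3; i = -1
j=0: data[0]=4 > 3 → no swap
j=1: data[1]=4 > 3 → no swap
j=2: data[2]=3 ≤ 3 → i=0, swap data[0],data[2] → 3 4 4 3 3 3 3 4 3
j=3: data[3]=3 ≤ 3 → i=1, swap data[1],data[3] → 3 3 4 4 3 3 3 4 3
j=4: data[4]=3 ≤ 3 → i=2, swap data[2],data[4] → 3 3 3 4 4 3 3 4 3
j=5: data[5]=3 ≤ 3 → i=3, swap data[3],data[5] → 3 3 3 3 4 4 3 4 3
j=6: data[6]=3 ≤ 3 → i=4, swap data[4],data[6] → 3 3 3 3 3 4 4 4 3
j=7: data[7]=4 > 3 → no swap
final swap data[5],data[8] → 3 3 3 3 3 3 4 4 4; return 5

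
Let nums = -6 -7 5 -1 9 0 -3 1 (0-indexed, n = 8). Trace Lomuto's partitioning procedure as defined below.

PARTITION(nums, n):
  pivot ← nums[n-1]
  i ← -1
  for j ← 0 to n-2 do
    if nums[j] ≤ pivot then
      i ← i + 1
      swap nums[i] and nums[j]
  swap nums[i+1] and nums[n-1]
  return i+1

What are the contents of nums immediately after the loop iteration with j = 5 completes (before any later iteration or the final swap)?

pivot=1, i=-1
j=0: -6≤1, i=0, swap(0,0) ⇒ -6 -7 5 -1 9 0 -3 1
j=1: -7≤1, i=1, swap(1,1) ⇒ -6 -7 5 -1 9 0 -3 1
j=2: 5>1, skip
j=3: -1≤1, i=2, swap(2,3) ⇒ -6 -7 -1 5 9 0 -3 1
j=4: 9>1, skip
j=5: 0≤1, i=3, swap(3,5) ⇒ -6 -7 -1 0 9 5 -3 1
(after j=5) nums = -6 -7 -1 0 9 5 -3 1

-6 -7 -1 0 9 5 -3 1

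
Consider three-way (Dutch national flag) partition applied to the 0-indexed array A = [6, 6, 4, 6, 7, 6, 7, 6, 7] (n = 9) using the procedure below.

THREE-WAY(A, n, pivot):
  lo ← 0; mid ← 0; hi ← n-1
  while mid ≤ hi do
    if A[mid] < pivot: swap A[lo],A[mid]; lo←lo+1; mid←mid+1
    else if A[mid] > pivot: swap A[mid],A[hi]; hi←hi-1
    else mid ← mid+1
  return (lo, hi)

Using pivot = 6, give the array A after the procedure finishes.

[4, 6, 6, 6, 6, 6, 7, 7, 7]

pivot = 6; lo=0, mid=0, hi=8
A[mid]=6=6: mid=1
A[mid]=6=6: mid=2
A[mid]=4<6: swap A[0],A[2]; lo=1,mid=3 → [4, 6, 6, 6, 7, 6, 7, 6, 7]
A[mid]=6=6: mid=4
A[mid]=7>6: swap A[4],A[8]; hi=7 → [4, 6, 6, 6, 7, 6, 7, 6, 7]
A[mid]=7>6: swap A[4],A[7]; hi=6 → [4, 6, 6, 6, 6, 6, 7, 7, 7]
A[mid]=6=6: mid=5
A[mid]=6=6: mid=6
A[mid]=7>6: swap A[6],A[6]; hi=5 → [4, 6, 6, 6, 6, 6, 7, 7, 7]
end: lo=1, hi=5; A = [4, 6, 6, 6, 6, 6, 7, 7, 7]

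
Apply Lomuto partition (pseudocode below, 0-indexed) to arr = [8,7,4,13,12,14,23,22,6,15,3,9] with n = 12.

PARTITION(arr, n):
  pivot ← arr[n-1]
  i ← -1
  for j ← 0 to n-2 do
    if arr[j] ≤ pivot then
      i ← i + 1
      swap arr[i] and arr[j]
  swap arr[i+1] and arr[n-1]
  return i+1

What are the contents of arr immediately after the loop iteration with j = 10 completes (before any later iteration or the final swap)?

[8,7,4,6,3,14,23,22,13,15,12,9]

pivot=9, i=-1
j=0: 8≤9, i=0, swap(0,0) ⇒ [8,7,4,13,12,14,23,22,6,15,3,9]
j=1: 7≤9, i=1, swap(1,1) ⇒ [8,7,4,13,12,14,23,22,6,15,3,9]
j=2: 4≤9, i=2, swap(2,2) ⇒ [8,7,4,13,12,14,23,22,6,15,3,9]
j=3: 13>9, skip
j=4: 12>9, skip
j=5: 14>9, skip
j=6: 23>9, skip
j=7: 22>9, skip
j=8: 6≤9, i=3, swap(3,8) ⇒ [8,7,4,6,12,14,23,22,13,15,3,9]
j=9: 15>9, skip
j=10: 3≤9, i=4, swap(4,10) ⇒ [8,7,4,6,3,14,23,22,13,15,12,9]
(after j=10) arr = [8,7,4,6,3,14,23,22,13,15,12,9]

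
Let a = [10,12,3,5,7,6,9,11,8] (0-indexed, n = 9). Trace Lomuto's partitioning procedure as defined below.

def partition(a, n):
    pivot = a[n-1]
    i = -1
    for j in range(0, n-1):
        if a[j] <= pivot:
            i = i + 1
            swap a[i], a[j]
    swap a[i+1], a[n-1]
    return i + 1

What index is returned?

pivot = a[8] = 8; i = -1
j=0: a[0]=10 > 8 → no swap
j=1: a[1]=12 > 8 → no swap
j=2: a[2]=3 ≤ 8 → i=0, swap a[0],a[2] → [3,12,10,5,7,6,9,11,8]
j=3: a[3]=5 ≤ 8 → i=1, swap a[1],a[3] → [3,5,10,12,7,6,9,11,8]
j=4: a[4]=7 ≤ 8 → i=2, swap a[2],a[4] → [3,5,7,12,10,6,9,11,8]
j=5: a[5]=6 ≤ 8 → i=3, swap a[3],a[5] → [3,5,7,6,10,12,9,11,8]
j=6: a[6]=9 > 8 → no swap
j=7: a[7]=11 > 8 → no swap
final swap a[4],a[8] → [3,5,7,6,8,12,9,11,10]; return 4

4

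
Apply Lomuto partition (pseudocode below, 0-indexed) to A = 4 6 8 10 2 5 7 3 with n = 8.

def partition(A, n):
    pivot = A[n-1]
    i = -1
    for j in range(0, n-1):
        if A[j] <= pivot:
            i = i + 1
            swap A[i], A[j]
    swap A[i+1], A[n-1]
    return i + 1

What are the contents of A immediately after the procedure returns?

2 3 8 10 4 5 7 6

pivot=3, i=-1
j=0: 4>3, skip
j=1: 6>3, skip
j=2: 8>3, skip
j=3: 10>3, skip
j=4: 2≤3, i=0, swap(0,4) ⇒ 2 6 8 10 4 5 7 3
j=5: 5>3, skip
j=6: 7>3, skip
swap(1,7) ⇒ 2 3 8 10 4 5 7 6; return 1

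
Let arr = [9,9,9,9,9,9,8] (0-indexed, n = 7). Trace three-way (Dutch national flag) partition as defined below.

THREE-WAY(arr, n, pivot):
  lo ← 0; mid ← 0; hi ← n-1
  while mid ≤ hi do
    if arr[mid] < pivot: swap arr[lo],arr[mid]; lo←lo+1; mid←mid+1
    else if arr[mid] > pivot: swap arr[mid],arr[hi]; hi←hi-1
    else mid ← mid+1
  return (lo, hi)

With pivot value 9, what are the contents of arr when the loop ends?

[8,9,9,9,9,9,9]

pivot = 9; lo=0, mid=0, hi=6
arr[mid]=9=9: mid=1
arr[mid]=9=9: mid=2
arr[mid]=9=9: mid=3
arr[mid]=9=9: mid=4
arr[mid]=9=9: mid=5
arr[mid]=9=9: mid=6
arr[mid]=8<9: swap arr[0],arr[6]; lo=1,mid=7 → [8,9,9,9,9,9,9]
end: lo=1, hi=6; arr = [8,9,9,9,9,9,9]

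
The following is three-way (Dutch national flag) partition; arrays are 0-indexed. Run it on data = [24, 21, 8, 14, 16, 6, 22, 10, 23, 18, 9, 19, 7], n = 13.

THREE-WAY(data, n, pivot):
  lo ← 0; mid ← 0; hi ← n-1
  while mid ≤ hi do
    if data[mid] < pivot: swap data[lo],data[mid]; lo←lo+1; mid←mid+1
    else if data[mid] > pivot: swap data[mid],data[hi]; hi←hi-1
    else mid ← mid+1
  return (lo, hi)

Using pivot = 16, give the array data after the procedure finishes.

lo=0 mid=0 hi=12
24>16: swap(0,12), hi=11 ⇒ [7, 21, 8, 14, 16, 6, 22, 10, 23, 18, 9, 19, 24]
7<16: swap(0,0), lo=1 mid=1 ⇒ [7, 21, 8, 14, 16, 6, 22, 10, 23, 18, 9, 19, 24]
21>16: swap(1,11), hi=10 ⇒ [7, 19, 8, 14, 16, 6, 22, 10, 23, 18, 9, 21, 24]
19>16: swap(1,10), hi=9 ⇒ [7, 9, 8, 14, 16, 6, 22, 10, 23, 18, 19, 21, 24]
9<16: swap(1,1), lo=2 mid=2 ⇒ [7, 9, 8, 14, 16, 6, 22, 10, 23, 18, 19, 21, 24]
8<16: swap(2,2), lo=3 mid=3 ⇒ [7, 9, 8, 14, 16, 6, 22, 10, 23, 18, 19, 21, 24]
14<16: swap(3,3), lo=4 mid=4 ⇒ [7, 9, 8, 14, 16, 6, 22, 10, 23, 18, 19, 21, 24]
16=16: mid=5
6<16: swap(4,5), lo=5 mid=6 ⇒ [7, 9, 8, 14, 6, 16, 22, 10, 23, 18, 19, 21, 24]
22>16: swap(6,9), hi=8 ⇒ [7, 9, 8, 14, 6, 16, 18, 10, 23, 22, 19, 21, 24]
18>16: swap(6,8), hi=7 ⇒ [7, 9, 8, 14, 6, 16, 23, 10, 18, 22, 19, 21, 24]
23>16: swap(6,7), hi=6 ⇒ [7, 9, 8, 14, 6, 16, 10, 23, 18, 22, 19, 21, 24]
10<16: swap(5,6), lo=6 mid=7 ⇒ [7, 9, 8, 14, 6, 10, 16, 23, 18, 22, 19, 21, 24]
done. lo=6 hi=6; data=[7, 9, 8, 14, 6, 10, 16, 23, 18, 22, 19, 21, 24]

[7, 9, 8, 14, 6, 10, 16, 23, 18, 22, 19, 21, 24]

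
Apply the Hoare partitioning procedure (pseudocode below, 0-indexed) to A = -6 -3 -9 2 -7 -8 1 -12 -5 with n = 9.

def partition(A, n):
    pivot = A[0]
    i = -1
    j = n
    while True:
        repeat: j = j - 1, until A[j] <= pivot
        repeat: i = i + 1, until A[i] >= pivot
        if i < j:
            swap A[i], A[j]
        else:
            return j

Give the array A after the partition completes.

pivot = A[0] = -6; i = -1, j = 9
j→7 (A[7]=-12≤-6), i→0 (A[0]=-6≥-6); i<j, swap → -12 -3 -9 2 -7 -8 1 -6 -5
j→5 (A[5]=-8≤-6), i→1 (A[1]=-3≥-6); i<j, swap → -12 -8 -9 2 -7 -3 1 -6 -5
j→4 (A[4]=-7≤-6), i→3 (A[3]=2≥-6); i<j, swap → -12 -8 -9 -7 2 -3 1 -6 -5
j→3, i→4; i≥j, return j=3. A = -12 -8 -9 -7 2 -3 1 -6 -5

-12 -8 -9 -7 2 -3 1 -6 -5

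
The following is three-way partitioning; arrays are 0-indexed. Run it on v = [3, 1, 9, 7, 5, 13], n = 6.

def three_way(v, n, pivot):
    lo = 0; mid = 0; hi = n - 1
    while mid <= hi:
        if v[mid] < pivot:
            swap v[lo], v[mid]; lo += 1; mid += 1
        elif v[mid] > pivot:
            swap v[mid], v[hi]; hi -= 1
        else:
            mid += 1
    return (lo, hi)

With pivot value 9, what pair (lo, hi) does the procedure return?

lo=0 mid=0 hi=5
3<9: swap(0,0), lo=1 mid=1 ⇒ [3, 1, 9, 7, 5, 13]
1<9: swap(1,1), lo=2 mid=2 ⇒ [3, 1, 9, 7, 5, 13]
9=9: mid=3
7<9: swap(2,3), lo=3 mid=4 ⇒ [3, 1, 7, 9, 5, 13]
5<9: swap(3,4), lo=4 mid=5 ⇒ [3, 1, 7, 5, 9, 13]
13>9: swap(5,5), hi=4 ⇒ [3, 1, 7, 5, 9, 13]
done. lo=4 hi=4; v=[3, 1, 7, 5, 9, 13]

(4, 4)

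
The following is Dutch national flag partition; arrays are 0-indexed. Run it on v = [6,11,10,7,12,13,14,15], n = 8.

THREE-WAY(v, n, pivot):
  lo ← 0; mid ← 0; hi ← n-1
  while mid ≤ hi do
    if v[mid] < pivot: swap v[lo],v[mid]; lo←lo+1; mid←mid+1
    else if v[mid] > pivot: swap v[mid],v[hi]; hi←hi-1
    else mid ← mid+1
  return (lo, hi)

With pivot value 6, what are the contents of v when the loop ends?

[6,10,7,12,13,14,15,11]

pivot = 6; lo=0, mid=0, hi=7
v[mid]=6=6: mid=1
v[mid]=11>6: swap v[1],v[7]; hi=6 → [6,15,10,7,12,13,14,11]
v[mid]=15>6: swap v[1],v[6]; hi=5 → [6,14,10,7,12,13,15,11]
v[mid]=14>6: swap v[1],v[5]; hi=4 → [6,13,10,7,12,14,15,11]
v[mid]=13>6: swap v[1],v[4]; hi=3 → [6,12,10,7,13,14,15,11]
v[mid]=12>6: swap v[1],v[3]; hi=2 → [6,7,10,12,13,14,15,11]
v[mid]=7>6: swap v[1],v[2]; hi=1 → [6,10,7,12,13,14,15,11]
v[mid]=10>6: swap v[1],v[1]; hi=0 → [6,10,7,12,13,14,15,11]
end: lo=0, hi=0; v = [6,10,7,12,13,14,15,11]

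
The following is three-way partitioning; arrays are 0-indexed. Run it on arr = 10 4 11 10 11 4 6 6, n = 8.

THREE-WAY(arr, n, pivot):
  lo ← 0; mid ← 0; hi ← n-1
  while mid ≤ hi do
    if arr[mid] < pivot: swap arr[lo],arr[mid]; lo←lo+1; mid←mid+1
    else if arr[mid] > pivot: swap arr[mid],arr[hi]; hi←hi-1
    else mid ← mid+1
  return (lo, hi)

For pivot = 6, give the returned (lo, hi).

pivot = 6; lo=0, mid=0, hi=7
arr[mid]=10>6: swap arr[0],arr[7]; hi=6 → 6 4 11 10 11 4 6 10
arr[mid]=6=6: mid=1
arr[mid]=4<6: swap arr[0],arr[1]; lo=1,mid=2 → 4 6 11 10 11 4 6 10
arr[mid]=11>6: swap arr[2],arr[6]; hi=5 → 4 6 6 10 11 4 11 10
arr[mid]=6=6: mid=3
arr[mid]=10>6: swap arr[3],arr[5]; hi=4 → 4 6 6 4 11 10 11 10
arr[mid]=4<6: swap arr[1],arr[3]; lo=2,mid=4 → 4 4 6 6 11 10 11 10
arr[mid]=11>6: swap arr[4],arr[4]; hi=3 → 4 4 6 6 11 10 11 10
end: lo=2, hi=3; arr = 4 4 6 6 11 10 11 10

(2, 3)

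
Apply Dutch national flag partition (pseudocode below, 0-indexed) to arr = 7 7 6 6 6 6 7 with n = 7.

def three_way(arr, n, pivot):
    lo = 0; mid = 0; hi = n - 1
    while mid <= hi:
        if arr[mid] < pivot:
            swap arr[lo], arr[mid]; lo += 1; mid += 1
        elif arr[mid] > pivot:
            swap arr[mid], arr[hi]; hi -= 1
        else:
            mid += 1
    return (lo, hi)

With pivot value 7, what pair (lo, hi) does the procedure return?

(4, 6)

lo=0 mid=0 hi=6
7=7: mid=1
7=7: mid=2
6<7: swap(0,2), lo=1 mid=3 ⇒ 6 7 7 6 6 6 7
6<7: swap(1,3), lo=2 mid=4 ⇒ 6 6 7 7 6 6 7
6<7: swap(2,4), lo=3 mid=5 ⇒ 6 6 6 7 7 6 7
6<7: swap(3,5), lo=4 mid=6 ⇒ 6 6 6 6 7 7 7
7=7: mid=7
done. lo=4 hi=6; arr=6 6 6 6 7 7 7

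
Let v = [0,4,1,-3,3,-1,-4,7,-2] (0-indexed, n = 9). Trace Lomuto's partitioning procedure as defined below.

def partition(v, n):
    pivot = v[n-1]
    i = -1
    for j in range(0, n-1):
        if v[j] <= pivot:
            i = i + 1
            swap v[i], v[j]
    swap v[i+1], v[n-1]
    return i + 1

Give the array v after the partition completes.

pivot = v[8] = -2; i = -1
j=0: v[0]=0 > -2 → no swap
j=1: v[1]=4 > -2 → no swap
j=2: v[2]=1 > -2 → no swap
j=3: v[3]=-3 ≤ -2 → i=0, swap v[0],v[3] → [-3,4,1,0,3,-1,-4,7,-2]
j=4: v[4]=3 > -2 → no swap
j=5: v[5]=-1 > -2 → no swap
j=6: v[6]=-4 ≤ -2 → i=1, swap v[1],v[6] → [-3,-4,1,0,3,-1,4,7,-2]
j=7: v[7]=7 > -2 → no swap
final swap v[2],v[8] → [-3,-4,-2,0,3,-1,4,7,1]; return 2

[-3,-4,-2,0,3,-1,4,7,1]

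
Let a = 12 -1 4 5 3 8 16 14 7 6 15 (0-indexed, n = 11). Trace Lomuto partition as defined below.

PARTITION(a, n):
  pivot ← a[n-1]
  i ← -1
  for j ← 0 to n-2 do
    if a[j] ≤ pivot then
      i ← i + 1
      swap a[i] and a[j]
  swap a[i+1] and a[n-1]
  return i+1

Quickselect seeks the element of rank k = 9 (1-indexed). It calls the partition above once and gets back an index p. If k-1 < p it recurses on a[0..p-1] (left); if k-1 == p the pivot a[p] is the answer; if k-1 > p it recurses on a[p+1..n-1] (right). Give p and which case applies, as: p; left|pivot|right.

pivot = a[10] = 15; i = -1
j=0: a[0]=12 ≤ 15 → i=0, swap a[0],a[0] (no change) → 12 -1 4 5 3 8 16 14 7 6 15
j=1: a[1]=-1 ≤ 15 → i=1, swap a[1],a[1] (no change) → 12 -1 4 5 3 8 16 14 7 6 15
j=2: a[2]=4 ≤ 15 → i=2, swap a[2],a[2] (no change) → 12 -1 4 5 3 8 16 14 7 6 15
j=3: a[3]=5 ≤ 15 → i=3, swap a[3],a[3] (no change) → 12 -1 4 5 3 8 16 14 7 6 15
j=4: a[4]=3 ≤ 15 → i=4, swap a[4],a[4] (no change) → 12 -1 4 5 3 8 16 14 7 6 15
j=5: a[5]=8 ≤ 15 → i=5, swap a[5],a[5] (no change) → 12 -1 4 5 3 8 16 14 7 6 15
j=6: a[6]=16 > 15 → no swap
j=7: a[7]=14 ≤ 15 → i=6, swap a[6],a[7] → 12 -1 4 5 3 8 14 16 7 6 15
j=8: a[8]=7 ≤ 15 → i=7, swap a[7],a[8] → 12 -1 4 5 3 8 14 7 16 6 15
j=9: a[9]=6 ≤ 15 → i=8, swap a[8],a[9] → 12 -1 4 5 3 8 14 7 6 16 15
final swap a[9],a[10] → 12 -1 4 5 3 8 14 7 6 15 16; return 9
p = 9; k-1 = 8 < 9 ⇒ left

9; left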